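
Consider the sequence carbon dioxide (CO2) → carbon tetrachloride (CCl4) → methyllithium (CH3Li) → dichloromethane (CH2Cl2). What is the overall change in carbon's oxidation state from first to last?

-4

Carbon oxidation states along the series — carbon dioxide: +4, carbon tetrachloride: +4, methyllithium: -4, dichloromethane: 0.
Net change = 0 − (+4) = -4.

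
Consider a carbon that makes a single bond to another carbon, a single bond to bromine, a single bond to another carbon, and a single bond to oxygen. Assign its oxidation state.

Count +1 for every bond to an atom more electronegative than carbon and −1 for every bond to one less electronegative; C–C bonds are 0.
The carbon has one bond to C (0), one bond to C (0), one bond to Br (+1), one bond to O (+1).
Oxidation state = 0 + 0 + 1 + 1 = +2.

+2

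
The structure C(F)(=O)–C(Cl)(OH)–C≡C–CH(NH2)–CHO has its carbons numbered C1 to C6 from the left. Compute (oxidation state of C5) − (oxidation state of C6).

C5: 2C, 1H, 1N → 0 − 1 + 1 = 0
C6: 1C, 1H, 2O → 0 − 1 + 2 = +1
Difference: 0 − (+1) = -1.

-1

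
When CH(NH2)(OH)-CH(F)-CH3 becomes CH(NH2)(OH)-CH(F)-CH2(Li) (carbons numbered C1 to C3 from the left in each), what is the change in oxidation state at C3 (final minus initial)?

0

Before: C3 has 1 bond to C, 3 bonds to H → oxidation state -3.
After: C3 has 1 bond to C, 2 bonds to H, 1 bond to Li → oxidation state -3.
Δ = -3 − (-3) = 0, so no net redox change at C3.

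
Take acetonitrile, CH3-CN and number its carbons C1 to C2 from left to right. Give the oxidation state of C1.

C1 has one bond to H (-1), one bond to H (-1), one bond to H (-1), one bond to C (0).
Oxidation state = -1 − 1 − 1 + 0 = -3.

-3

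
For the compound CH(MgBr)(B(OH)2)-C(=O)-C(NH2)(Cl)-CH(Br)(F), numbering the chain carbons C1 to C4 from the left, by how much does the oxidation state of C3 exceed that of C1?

C3: 2C, 1N, 1Cl → 0 + 1 + 1 = +2
C1: 1C, 1H, 1Mg, 1B → 0 − 1 − 1 − 1 = -3
Difference: +2 − (-3) = +5.

+5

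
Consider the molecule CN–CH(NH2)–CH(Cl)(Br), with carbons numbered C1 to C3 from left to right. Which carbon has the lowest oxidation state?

C2

Assign +1 per bond to O/N/halogen, −1 per bond to H or an electropositive element, and 0 per bond to carbon. Tallying each carbon:
C1: 1C, 3N → 0 + 3 = +3
C2: 2C, 1H, 1N → 0 − 1 + 1 = 0
C3: 1C, 1H, 1Cl, 1Br → 0 − 1 + 1 + 1 = +1
The most reduced carbon is C2 at 0.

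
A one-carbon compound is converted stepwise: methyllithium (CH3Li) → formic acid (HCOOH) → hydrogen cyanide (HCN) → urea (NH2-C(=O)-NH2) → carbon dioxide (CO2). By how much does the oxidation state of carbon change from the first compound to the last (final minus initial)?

Carbon oxidation states along the series — methyllithium: -4, formic acid: +2, hydrogen cyanide: +2, urea: +4, carbon dioxide: +4.
Net change = +4 − (-4) = +8.

+8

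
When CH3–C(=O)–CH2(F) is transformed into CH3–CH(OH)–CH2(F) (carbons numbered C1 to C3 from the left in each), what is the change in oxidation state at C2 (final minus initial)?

-2

Before: C2 has 2 bonds to C, 2 bonds to O → oxidation state +2.
After: C2 has 2 bonds to C, 1 bond to H, 1 bond to O → oxidation state 0.
Δ = 0 − (+2) = -2, so this is a reduction at C2.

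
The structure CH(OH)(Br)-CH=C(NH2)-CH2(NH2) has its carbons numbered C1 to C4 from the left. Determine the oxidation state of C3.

+1

C3 has a double bond to C (2×0 = 0), one bond to C (0), one bond to N (+1).
Oxidation state = 0 + 0 + 1 = +1.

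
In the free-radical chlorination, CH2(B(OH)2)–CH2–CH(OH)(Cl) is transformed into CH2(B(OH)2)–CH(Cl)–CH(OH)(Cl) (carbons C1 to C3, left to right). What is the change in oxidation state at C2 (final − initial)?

Before: C2 has 2 bonds to C, 2 bonds to H → oxidation state -2.
After: C2 has 2 bonds to C, 1 bond to H, 1 bond to Cl → oxidation state 0.
Δ = 0 − (-2) = +2, so this is an oxidation at C2.

+2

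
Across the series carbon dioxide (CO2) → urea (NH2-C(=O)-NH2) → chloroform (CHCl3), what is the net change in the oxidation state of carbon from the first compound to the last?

-2

Carbon oxidation states along the series — carbon dioxide: +4, urea: +4, chloroform: +2.
Net change = +2 − (+4) = -2.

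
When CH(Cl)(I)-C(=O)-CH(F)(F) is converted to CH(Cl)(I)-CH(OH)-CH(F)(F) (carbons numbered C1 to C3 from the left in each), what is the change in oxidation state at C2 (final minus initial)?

Before: C2 has 2 bonds to C, 2 bonds to O → oxidation state +2.
After: C2 has 2 bonds to C, 1 bond to H, 1 bond to O → oxidation state 0.
Δ = 0 − (+2) = -2, so this is a reduction at C2.

-2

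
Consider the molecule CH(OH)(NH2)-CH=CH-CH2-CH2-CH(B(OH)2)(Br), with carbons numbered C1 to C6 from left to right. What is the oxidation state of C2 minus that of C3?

0

C2: 3C, 1H → 0 − 1 = -1
C3: 3C, 1H → 0 − 1 = -1
Difference: -1 − (-1) = 0.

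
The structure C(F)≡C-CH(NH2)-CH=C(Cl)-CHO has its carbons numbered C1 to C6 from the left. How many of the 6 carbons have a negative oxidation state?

1

Tallying each carbon's bonds:
C1: 3C, 1F → 0 + 1 = +1
C2: 4C → 0 = 0
C3: 2C, 1H, 1N → 0 − 1 + 1 = 0
C4: 3C, 1H → 0 − 1 = -1
C5: 3C, 1Cl → 0 + 1 = +1
C6: 1C, 1H, 2O → 0 − 1 + 2 = +1
1 carbon (C4) meets the condition.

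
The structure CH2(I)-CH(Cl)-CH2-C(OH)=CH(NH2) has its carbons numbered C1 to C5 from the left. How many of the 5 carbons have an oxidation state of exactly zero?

Assign +1 per bond to O/N/halogen, −1 per bond to H or an electropositive element, and 0 per bond to carbon. Tallying each carbon:
C1: 1C, 2H, 1I → 0 − 2 + 1 = -1
C2: 2C, 1H, 1Cl → 0 − 1 + 1 = 0
C3: 2C, 2H → 0 − 2 = -2
C4: 3C, 1O → 0 + 1 = +1
C5: 2C, 1H, 1N → 0 − 1 + 1 = 0
2 carbons (C2, C5) meet the condition.

2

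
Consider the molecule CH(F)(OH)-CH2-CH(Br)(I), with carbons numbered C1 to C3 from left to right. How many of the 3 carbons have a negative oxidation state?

1

Tallying each carbon's bonds:
C1: 1C, 1H, 1O, 1F → 0 − 1 + 1 + 1 = +1
C2: 2C, 2H → 0 − 2 = -2
C3: 1C, 1H, 1Br, 1I → 0 − 1 + 1 + 1 = +1
1 carbon (C2) meets the condition.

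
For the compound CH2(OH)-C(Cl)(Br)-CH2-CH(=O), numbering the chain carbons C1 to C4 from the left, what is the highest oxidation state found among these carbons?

Tallying each carbon's bonds:
C1: 1C, 2H, 1O → 0 − 2 + 1 = -1
C2: 2C, 1Cl, 1Br → 0 + 1 + 1 = +2
C3: 2C, 2H → 0 − 2 = -2
C4: 1C, 1H, 2O → 0 − 1 + 2 = +1
The highest value is +2.

+2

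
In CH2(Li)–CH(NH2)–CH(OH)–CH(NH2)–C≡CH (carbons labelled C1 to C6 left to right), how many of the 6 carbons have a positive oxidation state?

Tallying each carbon's bonds:
C1: 1C, 2H, 1Li → 0 − 2 − 1 = -3
C2: 2C, 1H, 1N → 0 − 1 + 1 = 0
C3: 2C, 1H, 1O → 0 − 1 + 1 = 0
C4: 2C, 1H, 1N → 0 − 1 + 1 = 0
C5: 4C → 0 = 0
C6: 3C, 1H → 0 − 1 = -1
0 carbons meet the condition.

0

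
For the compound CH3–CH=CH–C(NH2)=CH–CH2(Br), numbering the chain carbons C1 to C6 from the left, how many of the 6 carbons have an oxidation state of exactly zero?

Tallying each carbon's bonds:
C1: 1C, 3H → 0 − 3 = -3
C2: 3C, 1H → 0 − 1 = -1
C3: 3C, 1H → 0 − 1 = -1
C4: 3C, 1N → 0 + 1 = +1
C5: 3C, 1H → 0 − 1 = -1
C6: 1C, 2H, 1Br → 0 − 2 + 1 = -1
0 carbons meet the condition.

0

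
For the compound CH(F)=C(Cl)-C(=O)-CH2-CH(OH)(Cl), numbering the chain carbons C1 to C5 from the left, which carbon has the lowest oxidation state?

C4

Tallying each carbon's bonds:
C1: 2C, 1H, 1F → 0 − 1 + 1 = 0
C2: 3C, 1Cl → 0 + 1 = +1
C3: 2C, 2O → 0 + 2 = +2
C4: 2C, 2H → 0 − 2 = -2
C5: 1C, 1H, 1O, 1Cl → 0 − 1 + 1 + 1 = +1
The most reduced carbon is C4 at -2.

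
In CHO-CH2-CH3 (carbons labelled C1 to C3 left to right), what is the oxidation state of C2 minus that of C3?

C2: 2C, 2H → 0 − 2 = -2
C3: 1C, 3H → 0 − 3 = -3
Difference: -2 − (-3) = +1.

+1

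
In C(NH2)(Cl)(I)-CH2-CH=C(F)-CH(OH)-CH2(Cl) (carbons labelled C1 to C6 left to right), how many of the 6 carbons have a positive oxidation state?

Tallying each carbon's bonds:
C1: 1C, 1N, 1Cl, 1I → 0 + 1 + 1 + 1 = +3
C2: 2C, 2H → 0 − 2 = -2
C3: 3C, 1H → 0 − 1 = -1
C4: 3C, 1F → 0 + 1 = +1
C5: 2C, 1H, 1O → 0 − 1 + 1 = 0
C6: 1C, 2H, 1Cl → 0 − 2 + 1 = -1
2 carbons (C1, C4) meet the condition.

2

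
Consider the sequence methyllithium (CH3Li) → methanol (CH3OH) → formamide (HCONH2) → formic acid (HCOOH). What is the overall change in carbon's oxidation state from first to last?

+6

Carbon oxidation states along the series — methyllithium: -4, methanol: -2, formamide: +2, formic acid: +2.
Net change = +2 − (-4) = +6.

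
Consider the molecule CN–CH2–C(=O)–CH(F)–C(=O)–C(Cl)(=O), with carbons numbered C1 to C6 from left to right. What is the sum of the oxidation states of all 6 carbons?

Count +1 for every bond to an atom more electronegative than carbon and −1 for every bond to one less electronegative; C–C bonds are 0. Tallying each carbon:
C1: 1C, 3N → 0 + 3 = +3
C2: 2C, 2H → 0 − 2 = -2
C3: 2C, 2O → 0 + 2 = +2
C4: 2C, 1H, 1F → 0 − 1 + 1 = 0
C5: 2C, 2O → 0 + 2 = +2
C6: 1C, 2O, 1Cl → 0 + 2 + 1 = +3
Sum = +3 − 2 + 2 + 0 + 2 + 3 = +8.

+8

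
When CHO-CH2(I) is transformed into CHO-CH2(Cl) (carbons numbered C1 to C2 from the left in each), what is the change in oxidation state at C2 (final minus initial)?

0

Before: C2 has 1 bond to C, 2 bonds to H, 1 bond to I → oxidation state -1.
After: C2 has 1 bond to C, 2 bonds to H, 1 bond to Cl → oxidation state -1.
Δ = -1 − (-1) = 0, so no net redox change at C2.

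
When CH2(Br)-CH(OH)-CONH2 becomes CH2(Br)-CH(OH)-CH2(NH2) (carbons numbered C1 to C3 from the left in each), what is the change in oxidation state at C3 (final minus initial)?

-4

Before: C3 has 1 bond to C, 2 bonds to O, 1 bond to N → oxidation state +3.
After: C3 has 1 bond to C, 2 bonds to H, 1 bond to N → oxidation state -1.
Δ = -1 − (+3) = -4, so this is a reduction at C3.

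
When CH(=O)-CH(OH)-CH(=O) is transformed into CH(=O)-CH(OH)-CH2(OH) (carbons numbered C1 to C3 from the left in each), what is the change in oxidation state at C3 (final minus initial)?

Before: C3 has 1 bond to C, 1 bond to H, 2 bonds to O → oxidation state +1.
After: C3 has 1 bond to C, 2 bonds to H, 1 bond to O → oxidation state -1.
Δ = -1 − (+1) = -2, so this is a reduction at C3.

-2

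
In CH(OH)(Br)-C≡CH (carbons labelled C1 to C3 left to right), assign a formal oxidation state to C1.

C1 has one bond to C (0), one bond to O (+1), one bond to Br (+1), one bond to H (-1).
Oxidation state = 0 + 1 + 1 − 1 = +1.

+1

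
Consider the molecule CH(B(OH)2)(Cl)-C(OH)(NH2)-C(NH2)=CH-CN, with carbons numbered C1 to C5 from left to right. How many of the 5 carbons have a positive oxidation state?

Tallying each carbon's bonds:
C1: 1C, 1H, 1Cl, 1B → 0 − 1 + 1 − 1 = -1
C2: 2C, 1O, 1N → 0 + 1 + 1 = +2
C3: 3C, 1N → 0 + 1 = +1
C4: 3C, 1H → 0 − 1 = -1
C5: 1C, 3N → 0 + 3 = +3
3 carbons (C2, C3, C5) meet the condition.

3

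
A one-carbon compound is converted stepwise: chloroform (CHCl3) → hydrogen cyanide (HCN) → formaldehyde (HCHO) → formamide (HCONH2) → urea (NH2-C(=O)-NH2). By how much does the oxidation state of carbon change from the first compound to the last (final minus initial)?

+2

Carbon oxidation states along the series — chloroform: +2, hydrogen cyanide: +2, formaldehyde: 0, formamide: +2, urea: +4.
Net change = +4 − (+2) = +2.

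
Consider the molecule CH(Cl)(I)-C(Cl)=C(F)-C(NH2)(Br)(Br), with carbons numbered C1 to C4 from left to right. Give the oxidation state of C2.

+1

Count +1 for every bond to an atom more electronegative than carbon and −1 for every bond to one less electronegative; C–C bonds are 0.
C2 has one bond to C (0), a double bond to C (2×0 = 0), one bond to Cl (+1).
Oxidation state = 0 + 0 + 1 = +1.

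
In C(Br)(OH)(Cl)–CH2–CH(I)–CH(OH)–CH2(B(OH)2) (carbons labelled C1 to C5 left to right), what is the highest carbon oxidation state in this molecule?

Tallying each carbon's bonds:
C1: 1C, 1O, 1Cl, 1Br → 0 + 1 + 1 + 1 = +3
C2: 2C, 2H → 0 − 2 = -2
C3: 2C, 1H, 1I → 0 − 1 + 1 = 0
C4: 2C, 1H, 1O → 0 − 1 + 1 = 0
C5: 1C, 2H, 1B → 0 − 2 − 1 = -3
The highest value is +3.

+3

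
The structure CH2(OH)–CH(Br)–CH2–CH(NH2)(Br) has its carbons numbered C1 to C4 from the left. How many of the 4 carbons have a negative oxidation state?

Tallying each carbon's bonds:
C1: 1C, 2H, 1O → 0 − 2 + 1 = -1
C2: 2C, 1H, 1Br → 0 − 1 + 1 = 0
C3: 2C, 2H → 0 − 2 = -2
C4: 1C, 1H, 1N, 1Br → 0 − 1 + 1 + 1 = +1
2 carbons (C1, C3) meet the condition.

2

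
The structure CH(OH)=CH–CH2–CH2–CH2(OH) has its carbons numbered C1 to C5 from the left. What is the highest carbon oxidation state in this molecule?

Tallying each carbon's bonds:
C1: 2C, 1H, 1O → 0 − 1 + 1 = 0
C2: 3C, 1H → 0 − 1 = -1
C3: 2C, 2H → 0 − 2 = -2
C4: 2C, 2H → 0 − 2 = -2
C5: 1C, 2H, 1O → 0 − 2 + 1 = -1
The highest value is 0.

0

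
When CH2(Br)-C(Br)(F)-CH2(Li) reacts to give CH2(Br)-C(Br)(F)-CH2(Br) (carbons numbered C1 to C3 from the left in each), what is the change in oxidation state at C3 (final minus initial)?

Before: C3 has 1 bond to C, 2 bonds to H, 1 bond to Li → oxidation state -3.
After: C3 has 1 bond to C, 2 bonds to H, 1 bond to Br → oxidation state -1.
Δ = -1 − (-3) = +2, so this is an oxidation at C3.

+2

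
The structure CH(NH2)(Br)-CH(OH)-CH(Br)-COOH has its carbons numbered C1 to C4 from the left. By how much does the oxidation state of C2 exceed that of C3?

C2: 2C, 1H, 1O → 0 − 1 + 1 = 0
C3: 2C, 1H, 1Br → 0 − 1 + 1 = 0
Difference: 0 − (0) = 0.

0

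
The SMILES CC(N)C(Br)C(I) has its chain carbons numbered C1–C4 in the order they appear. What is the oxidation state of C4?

Each bond to a more electronegative atom (O, N, halogen) counts +1, each bond to a less electronegative atom (H, metal, B, Si) counts −1, and each C–C bond counts 0.
C4 has one bond to C (0), one bond to I (+1), one bond to H (-1), one bond to H (-1).
Oxidation state = 0 + 1 − 1 − 1 = -1.

-1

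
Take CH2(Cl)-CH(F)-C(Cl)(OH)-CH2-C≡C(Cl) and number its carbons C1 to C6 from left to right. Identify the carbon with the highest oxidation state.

C3

Tallying each carbon's bonds:
C1: 1C, 2H, 1Cl → 0 − 2 + 1 = -1
C2: 2C, 1H, 1F → 0 − 1 + 1 = 0
C3: 2C, 1O, 1Cl → 0 + 1 + 1 = +2
C4: 2C, 2H → 0 − 2 = -2
C5: 4C → 0 = 0
C6: 3C, 1Cl → 0 + 1 = +1
The most oxidised carbon is C3 at +2.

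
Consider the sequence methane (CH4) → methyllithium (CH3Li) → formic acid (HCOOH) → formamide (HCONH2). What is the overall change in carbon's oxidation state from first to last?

Carbon oxidation states along the series — methane: -4, methyllithium: -4, formic acid: +2, formamide: +2.
Net change = +2 − (-4) = +6.

+6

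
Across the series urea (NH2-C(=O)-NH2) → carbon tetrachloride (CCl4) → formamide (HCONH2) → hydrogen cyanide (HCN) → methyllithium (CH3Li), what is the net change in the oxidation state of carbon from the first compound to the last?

Carbon oxidation states along the series — urea: +4, carbon tetrachloride: +4, formamide: +2, hydrogen cyanide: +2, methyllithium: -4.
Net change = -4 − (+4) = -8.

-8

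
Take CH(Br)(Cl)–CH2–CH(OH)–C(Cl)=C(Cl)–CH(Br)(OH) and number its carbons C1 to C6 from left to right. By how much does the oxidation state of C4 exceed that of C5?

C4: 3C, 1Cl → 0 + 1 = +1
C5: 3C, 1Cl → 0 + 1 = +1
Difference: +1 − (+1) = 0.

0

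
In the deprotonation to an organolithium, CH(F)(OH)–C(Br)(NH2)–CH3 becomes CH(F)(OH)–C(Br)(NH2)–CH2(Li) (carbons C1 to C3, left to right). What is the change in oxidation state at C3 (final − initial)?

0

Before: C3 has 1 bond to C, 3 bonds to H → oxidation state -3.
After: C3 has 1 bond to C, 2 bonds to H, 1 bond to Li → oxidation state -3.
Δ = -3 − (-3) = 0, so no net redox change at C3.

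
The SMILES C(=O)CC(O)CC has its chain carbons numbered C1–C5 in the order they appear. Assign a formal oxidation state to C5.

C5 has one bond to C (0), one bond to H (-1), one bond to H (-1), one bond to H (-1).
Oxidation state = 0 − 1 − 1 − 1 = -3.

-3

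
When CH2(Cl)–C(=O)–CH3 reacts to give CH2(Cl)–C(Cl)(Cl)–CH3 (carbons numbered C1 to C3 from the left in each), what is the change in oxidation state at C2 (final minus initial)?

0

Before: C2 has 2 bonds to C, 2 bonds to O → oxidation state +2.
After: C2 has 2 bonds to C, 2 bonds to Cl → oxidation state +2.
Δ = +2 − (+2) = 0, so no net redox change at C2.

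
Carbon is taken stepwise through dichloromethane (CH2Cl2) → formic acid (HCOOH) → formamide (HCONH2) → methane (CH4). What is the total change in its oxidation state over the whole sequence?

-4

Carbon oxidation states along the series — dichloromethane: 0, formic acid: +2, formamide: +2, methane: -4.
Net change = -4 − (0) = -4.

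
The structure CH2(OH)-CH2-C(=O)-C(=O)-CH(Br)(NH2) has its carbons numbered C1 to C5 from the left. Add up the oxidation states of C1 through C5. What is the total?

Count +1 for every bond to an atom more electronegative than carbon and −1 for every bond to one less electronegative; C–C bonds are 0. Tallying each carbon:
C1: 1C, 2H, 1O → 0 − 2 + 1 = -1
C2: 2C, 2H → 0 − 2 = -2
C3: 2C, 2O → 0 + 2 = +2
C4: 2C, 2O → 0 + 2 = +2
C5: 1C, 1H, 1N, 1Br → 0 − 1 + 1 + 1 = +1
Sum = -1 − 2 + 2 + 2 + 1 = +2.

+2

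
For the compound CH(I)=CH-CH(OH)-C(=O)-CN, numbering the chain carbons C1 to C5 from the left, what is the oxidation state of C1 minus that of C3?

C1: 2C, 1H, 1I → 0 − 1 + 1 = 0
C3: 2C, 1H, 1O → 0 − 1 + 1 = 0
Difference: 0 − (0) = 0.

0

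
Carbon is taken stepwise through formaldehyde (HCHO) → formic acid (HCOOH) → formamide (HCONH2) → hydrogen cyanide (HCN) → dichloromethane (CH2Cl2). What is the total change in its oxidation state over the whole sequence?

0

Carbon oxidation states along the series — formaldehyde: 0, formic acid: +2, formamide: +2, hydrogen cyanide: +2, dichloromethane: 0.
Net change = 0 − (0) = 0.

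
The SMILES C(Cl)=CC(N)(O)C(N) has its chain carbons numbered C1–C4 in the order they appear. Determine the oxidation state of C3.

C3 has one bond to C (0), one bond to C (0), one bond to N (+1), one bond to O (+1).
Oxidation state = 0 + 0 + 1 + 1 = +2.

+2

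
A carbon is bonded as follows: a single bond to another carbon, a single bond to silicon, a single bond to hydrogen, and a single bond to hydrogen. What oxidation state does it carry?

-3

Bonds to more-electronegative neighbours contribute +1 each, bonds to H or metals contribute −1 each, and C–C bonds contribute 0.
The carbon has one bond to C (0), one bond to H (-1), one bond to H (-1), one bond to Si (-1).
Oxidation state = 0 − 1 − 1 − 1 = -3.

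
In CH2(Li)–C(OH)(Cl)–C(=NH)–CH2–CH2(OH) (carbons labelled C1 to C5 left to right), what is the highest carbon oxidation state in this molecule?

Count +1 for every bond to an atom more electronegative than carbon and −1 for every bond to one less electronegative; C–C bonds are 0. Tallying each carbon:
C1: 1C, 2H, 1Li → 0 − 2 − 1 = -3
C2: 2C, 1O, 1Cl → 0 + 1 + 1 = +2
C3: 2C, 2N → 0 + 2 = +2
C4: 2C, 2H → 0 − 2 = -2
C5: 1C, 2H, 1O → 0 − 2 + 1 = -1
The highest value is +2.

+2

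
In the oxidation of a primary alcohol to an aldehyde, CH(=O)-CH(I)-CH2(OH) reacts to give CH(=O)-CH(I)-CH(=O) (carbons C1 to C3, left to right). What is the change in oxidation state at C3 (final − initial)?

Before: C3 has 1 bond to C, 2 bonds to H, 1 bond to O → oxidation state -1.
After: C3 has 1 bond to C, 1 bond to H, 2 bonds to O → oxidation state +1.
Δ = +1 − (-1) = +2, so this is an oxidation at C3.

+2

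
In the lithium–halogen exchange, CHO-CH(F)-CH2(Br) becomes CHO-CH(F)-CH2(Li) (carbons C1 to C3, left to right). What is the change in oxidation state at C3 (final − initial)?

-2

Before: C3 has 1 bond to C, 2 bonds to H, 1 bond to Br → oxidation state -1.
After: C3 has 1 bond to C, 2 bonds to H, 1 bond to Li → oxidation state -3.
Δ = -3 − (-1) = -2, so this is a reduction at C3.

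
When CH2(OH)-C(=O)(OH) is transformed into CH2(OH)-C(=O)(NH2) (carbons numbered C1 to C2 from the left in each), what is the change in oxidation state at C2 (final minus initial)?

Before: C2 has 1 bond to C, 3 bonds to O → oxidation state +3.
After: C2 has 1 bond to C, 2 bonds to O, 1 bond to N → oxidation state +3.
Δ = +3 − (+3) = 0, so no net redox change at C2.

0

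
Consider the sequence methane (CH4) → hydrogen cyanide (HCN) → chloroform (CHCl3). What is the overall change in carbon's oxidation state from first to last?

Carbon oxidation states along the series — methane: -4, hydrogen cyanide: +2, chloroform: +2.
Net change = +2 − (-4) = +6.

+6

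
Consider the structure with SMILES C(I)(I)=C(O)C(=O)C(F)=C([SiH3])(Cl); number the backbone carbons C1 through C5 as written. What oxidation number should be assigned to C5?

0

Assign +1 per bond to O/N/halogen, −1 per bond to H or an electropositive element, and 0 per bond to carbon.
C5 has a double bond to C (2×0 = 0), one bond to Si (-1), one bond to Cl (+1).
Oxidation state = 0 − 1 + 1 = 0.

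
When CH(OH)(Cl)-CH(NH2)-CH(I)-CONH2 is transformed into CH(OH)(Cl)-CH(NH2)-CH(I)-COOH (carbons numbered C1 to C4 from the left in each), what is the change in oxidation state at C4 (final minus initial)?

0

Before: C4 has 1 bond to C, 2 bonds to O, 1 bond to N → oxidation state +3.
After: C4 has 1 bond to C, 3 bonds to O → oxidation state +3.
Δ = +3 − (+3) = 0, so no net redox change at C4.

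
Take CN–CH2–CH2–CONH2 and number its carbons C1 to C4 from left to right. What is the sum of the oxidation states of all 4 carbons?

Bonds to more-electronegative neighbours contribute +1 each, bonds to H or metals contribute −1 each, and C–C bonds contribute 0. Tallying each carbon:
C1: 1C, 3N → 0 + 3 = +3
C2: 2C, 2H → 0 − 2 = -2
C3: 2C, 2H → 0 − 2 = -2
C4: 1C, 2O, 1N → 0 + 2 + 1 = +3
Sum = +3 − 2 − 2 + 3 = +2.

+2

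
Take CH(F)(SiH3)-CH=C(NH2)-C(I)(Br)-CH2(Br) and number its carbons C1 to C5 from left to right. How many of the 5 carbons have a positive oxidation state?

2

Bonds to more-electronegative neighbours contribute +1 each, bonds to H or metals contribute −1 each, and C–C bonds contribute 0. Tallying each carbon:
C1: 1C, 1H, 1F, 1Si → 0 − 1 + 1 − 1 = -1
C2: 3C, 1H → 0 − 1 = -1
C3: 3C, 1N → 0 + 1 = +1
C4: 2C, 1Br, 1I → 0 + 1 + 1 = +2
C5: 1C, 2H, 1Br → 0 − 2 + 1 = -1
2 carbons (C3, C4) meet the condition.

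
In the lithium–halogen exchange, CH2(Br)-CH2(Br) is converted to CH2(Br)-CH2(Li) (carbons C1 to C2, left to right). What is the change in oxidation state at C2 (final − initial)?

Before: C2 has 1 bond to C, 2 bonds to H, 1 bond to Br → oxidation state -1.
After: C2 has 1 bond to C, 2 bonds to H, 1 bond to Li → oxidation state -3.
Δ = -3 − (-1) = -2, so this is a reduction at C2.

-2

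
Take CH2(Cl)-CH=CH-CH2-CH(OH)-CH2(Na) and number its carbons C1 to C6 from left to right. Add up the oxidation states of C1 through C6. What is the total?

Tallying each carbon's bonds:
C1: 1C, 2H, 1Cl → 0 − 2 + 1 = -1
C2: 3C, 1H → 0 − 1 = -1
C3: 3C, 1H → 0 − 1 = -1
C4: 2C, 2H → 0 − 2 = -2
C5: 2C, 1H, 1O → 0 − 1 + 1 = 0
C6: 1C, 2H, 1Na → 0 − 2 − 1 = -3
Sum = -1 − 1 − 1 − 2 + 0 − 3 = -8.

-8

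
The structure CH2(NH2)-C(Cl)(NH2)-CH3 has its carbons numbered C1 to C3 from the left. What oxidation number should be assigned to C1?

-1

C1 has one bond to C (0), one bond to H (-1), one bond to H (-1), one bond to N (+1).
Oxidation state = 0 − 1 − 1 + 1 = -1.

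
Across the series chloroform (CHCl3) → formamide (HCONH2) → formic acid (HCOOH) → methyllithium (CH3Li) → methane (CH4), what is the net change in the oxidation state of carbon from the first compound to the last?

-6

Carbon oxidation states along the series — chloroform: +2, formamide: +2, formic acid: +2, methyllithium: -4, methane: -4.
Net change = -4 − (+2) = -6.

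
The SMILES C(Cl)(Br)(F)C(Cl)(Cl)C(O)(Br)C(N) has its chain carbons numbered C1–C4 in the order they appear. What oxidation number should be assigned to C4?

C4 has one bond to C (0), one bond to N (+1), one bond to H (-1), one bond to H (-1).
Oxidation state = 0 + 1 − 1 − 1 = -1.

-1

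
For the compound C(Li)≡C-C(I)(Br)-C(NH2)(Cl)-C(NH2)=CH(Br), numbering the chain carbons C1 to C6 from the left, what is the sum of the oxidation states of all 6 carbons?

Assign +1 per bond to O/N/halogen, −1 per bond to H or an electropositive element, and 0 per bond to carbon. Tallying each carbon:
C1: 3C, 1Li → 0 − 1 = -1
C2: 4C → 0 = 0
C3: 2C, 1Br, 1I → 0 + 1 + 1 = +2
C4: 2C, 1N, 1Cl → 0 + 1 + 1 = +2
C5: 3C, 1N → 0 + 1 = +1
C6: 2C, 1H, 1Br → 0 − 1 + 1 = 0
Sum = -1 + 0 + 2 + 2 + 1 + 0 = +4.

+4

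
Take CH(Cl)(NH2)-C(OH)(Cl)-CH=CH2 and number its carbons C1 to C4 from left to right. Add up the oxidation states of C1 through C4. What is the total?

0

Tallying each carbon's bonds:
C1: 1C, 1H, 1N, 1Cl → 0 − 1 + 1 + 1 = +1
C2: 2C, 1O, 1Cl → 0 + 1 + 1 = +2
C3: 3C, 1H → 0 − 1 = -1
C4: 2C, 2H → 0 − 2 = -2
Sum = +1 + 2 − 1 − 2 = 0.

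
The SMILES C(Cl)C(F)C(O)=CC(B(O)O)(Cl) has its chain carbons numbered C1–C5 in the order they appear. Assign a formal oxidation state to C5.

Assign +1 per bond to O/N/halogen, −1 per bond to H or an electropositive element, and 0 per bond to carbon.
C5 has one bond to C (0), one bond to H (-1), one bond to B (-1), one bond to Cl (+1).
Oxidation state = 0 − 1 − 1 + 1 = -1.

-1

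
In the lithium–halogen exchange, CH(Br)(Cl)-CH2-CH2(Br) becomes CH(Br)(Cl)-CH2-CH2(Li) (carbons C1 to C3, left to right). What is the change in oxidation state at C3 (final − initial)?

Before: C3 has 1 bond to C, 2 bonds to H, 1 bond to Br → oxidation state -1.
After: C3 has 1 bond to C, 2 bonds to H, 1 bond to Li → oxidation state -3.
Δ = -3 − (-1) = -2, so this is a reduction at C3.

-2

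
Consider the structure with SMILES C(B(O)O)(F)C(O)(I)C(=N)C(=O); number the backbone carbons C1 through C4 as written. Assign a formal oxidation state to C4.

+1

C4 has one bond to C (0), one bond to H (-1), a double bond to O (2×+1 = +2).
Oxidation state = 0 − 1 + 2 = +1.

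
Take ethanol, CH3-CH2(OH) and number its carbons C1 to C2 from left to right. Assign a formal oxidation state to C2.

Count +1 for every bond to an atom more electronegative than carbon and −1 for every bond to one less electronegative; C–C bonds are 0.
C2 has one bond to H (-1), one bond to H (-1), one bond to O (+1), one bond to C (0).
Oxidation state = -1 − 1 + 1 + 0 = -1.

-1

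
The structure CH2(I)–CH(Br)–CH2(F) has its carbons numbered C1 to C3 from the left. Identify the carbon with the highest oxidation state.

C2

Assign +1 per bond to O/N/halogen, −1 per bond to H or an electropositive element, and 0 per bond to carbon. Tallying each carbon:
C1: 1C, 2H, 1I → 0 − 2 + 1 = -1
C2: 2C, 1H, 1Br → 0 − 1 + 1 = 0
C3: 1C, 2H, 1F → 0 − 2 + 1 = -1
The most oxidised carbon is C2 at 0.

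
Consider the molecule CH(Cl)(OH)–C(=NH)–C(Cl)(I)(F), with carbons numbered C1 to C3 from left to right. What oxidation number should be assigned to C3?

C3 has one bond to C (0), one bond to Cl (+1), one bond to I (+1), one bond to F (+1).
Oxidation state = 0 + 1 + 1 + 1 = +3.

+3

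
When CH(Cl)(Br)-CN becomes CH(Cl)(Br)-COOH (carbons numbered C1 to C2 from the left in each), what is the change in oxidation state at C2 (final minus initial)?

0

Before: C2 has 1 bond to C, 3 bonds to N → oxidation state +3.
After: C2 has 1 bond to C, 3 bonds to O → oxidation state +3.
Δ = +3 − (+3) = 0, so no net redox change at C2.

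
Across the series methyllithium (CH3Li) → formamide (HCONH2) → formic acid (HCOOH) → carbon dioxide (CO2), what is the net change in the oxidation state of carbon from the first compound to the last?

Carbon oxidation states along the series — methyllithium: -4, formamide: +2, formic acid: +2, carbon dioxide: +4.
Net change = +4 − (-4) = +8.

+8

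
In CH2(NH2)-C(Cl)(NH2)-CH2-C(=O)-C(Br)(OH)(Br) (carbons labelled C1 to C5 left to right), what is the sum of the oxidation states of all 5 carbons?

+4

Assign +1 per bond to O/N/halogen, −1 per bond to H or an electropositive element, and 0 per bond to carbon. Tallying each carbon:
C1: 1C, 2H, 1N → 0 − 2 + 1 = -1
C2: 2C, 1N, 1Cl → 0 + 1 + 1 = +2
C3: 2C, 2H → 0 − 2 = -2
C4: 2C, 2O → 0 + 2 = +2
C5: 1C, 1O, 2Br → 0 + 1 + 2 = +3
Sum = -1 + 2 − 2 + 2 + 3 = +4.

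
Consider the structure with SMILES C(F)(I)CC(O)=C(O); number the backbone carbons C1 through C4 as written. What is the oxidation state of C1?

Each bond to a more electronegative atom (O, N, halogen) counts +1, each bond to a less electronegative atom (H, metal, B, Si) counts −1, and each C–C bond counts 0.
C1 has one bond to C (0), one bond to F (+1), one bond to H (-1), one bond to I (+1).
Oxidation state = 0 + 1 − 1 + 1 = +1.

+1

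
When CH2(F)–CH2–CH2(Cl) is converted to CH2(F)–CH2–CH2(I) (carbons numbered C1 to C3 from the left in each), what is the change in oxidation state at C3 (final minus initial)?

0

Before: C3 has 1 bond to C, 2 bonds to H, 1 bond to Cl → oxidation state -1.
After: C3 has 1 bond to C, 2 bonds to H, 1 bond to I → oxidation state -1.
Δ = -1 − (-1) = 0, so no net redox change at C3.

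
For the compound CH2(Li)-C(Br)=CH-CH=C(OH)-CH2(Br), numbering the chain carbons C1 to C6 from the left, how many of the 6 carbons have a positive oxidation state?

Each bond to a more electronegative atom (O, N, halogen) counts +1, each bond to a less electronegative atom (H, metal, B, Si) counts −1, and each C–C bond counts 0. Tallying each carbon:
C1: 1C, 2H, 1Li → 0 − 2 − 1 = -3
C2: 3C, 1Br → 0 + 1 = +1
C3: 3C, 1H → 0 − 1 = -1
C4: 3C, 1H → 0 − 1 = -1
C5: 3C, 1O → 0 + 1 = +1
C6: 1C, 2H, 1Br → 0 − 2 + 1 = -1
2 carbons (C2, C5) meet the condition.

2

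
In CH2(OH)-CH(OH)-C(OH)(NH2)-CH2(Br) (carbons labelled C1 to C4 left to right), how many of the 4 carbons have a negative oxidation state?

2

Tallying each carbon's bonds:
C1: 1C, 2H, 1O → 0 − 2 + 1 = -1
C2: 2C, 1H, 1O → 0 − 1 + 1 = 0
C3: 2C, 1O, 1N → 0 + 1 + 1 = +2
C4: 1C, 2H, 1Br → 0 − 2 + 1 = -1
2 carbons (C1, C4) meet the condition.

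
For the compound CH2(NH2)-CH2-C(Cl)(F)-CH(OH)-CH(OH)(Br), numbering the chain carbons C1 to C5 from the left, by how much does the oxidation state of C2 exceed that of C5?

-3

C2: 2C, 2H → 0 − 2 = -2
C5: 1C, 1H, 1O, 1Br → 0 − 1 + 1 + 1 = +1
Difference: -2 − (+1) = -3.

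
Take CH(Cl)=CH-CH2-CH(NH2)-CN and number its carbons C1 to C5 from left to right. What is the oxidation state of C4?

Each bond to a more electronegative atom (O, N, halogen) counts +1, each bond to a less electronegative atom (H, metal, B, Si) counts −1, and each C–C bond counts 0.
C4 has one bond to C (0), one bond to C (0), one bond to N (+1), one bond to H (-1).
Oxidation state = 0 + 0 + 1 − 1 = 0.

0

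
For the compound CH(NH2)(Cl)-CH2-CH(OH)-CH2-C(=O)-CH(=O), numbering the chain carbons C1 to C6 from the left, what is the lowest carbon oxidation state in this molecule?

-2

Each bond to a more electronegative atom (O, N, halogen) counts +1, each bond to a less electronegative atom (H, metal, B, Si) counts −1, and each C–C bond counts 0. Tallying each carbon:
C1: 1C, 1H, 1N, 1Cl → 0 − 1 + 1 + 1 = +1
C2: 2C, 2H → 0 − 2 = -2
C3: 2C, 1H, 1O → 0 − 1 + 1 = 0
C4: 2C, 2H → 0 − 2 = -2
C5: 2C, 2O → 0 + 2 = +2
C6: 1C, 1H, 2O → 0 − 1 + 2 = +1
The lowest value is -2.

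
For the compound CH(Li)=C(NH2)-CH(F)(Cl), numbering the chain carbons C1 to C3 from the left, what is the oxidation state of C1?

-2

C1 has a double bond to C (2×0 = 0), one bond to Li (-1), one bond to H (-1).
Oxidation state = 0 − 1 − 1 = -2.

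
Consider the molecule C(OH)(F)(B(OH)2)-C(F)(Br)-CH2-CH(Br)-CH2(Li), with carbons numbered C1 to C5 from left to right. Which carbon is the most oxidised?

Assign +1 per bond to O/N/halogen, −1 per bond to H or an electropositive element, and 0 per bond to carbon. Tallying each carbon:
C1: 1C, 1O, 1F, 1B → 0 + 1 + 1 − 1 = +1
C2: 2C, 1F, 1Br → 0 + 1 + 1 = +2
C3: 2C, 2H → 0 − 2 = -2
C4: 2C, 1H, 1Br → 0 − 1 + 1 = 0
C5: 1C, 2H, 1Li → 0 − 2 − 1 = -3
The most oxidised carbon is C2 at +2.

C2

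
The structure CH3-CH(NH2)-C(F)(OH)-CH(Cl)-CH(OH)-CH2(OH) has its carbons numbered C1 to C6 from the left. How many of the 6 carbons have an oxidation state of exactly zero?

Tallying each carbon's bonds:
C1: 1C, 3H → 0 − 3 = -3
C2: 2C, 1H, 1N → 0 − 1 + 1 = 0
C3: 2C, 1O, 1F → 0 + 1 + 1 = +2
C4: 2C, 1H, 1Cl → 0 − 1 + 1 = 0
C5: 2C, 1H, 1O → 0 − 1 + 1 = 0
C6: 1C, 2H, 1O → 0 − 2 + 1 = -1
3 carbons (C2, C4, C5) meet the condition.

3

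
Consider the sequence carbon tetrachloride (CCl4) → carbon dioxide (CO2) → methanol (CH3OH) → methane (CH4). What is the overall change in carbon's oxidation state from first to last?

-8

Carbon oxidation states along the series — carbon tetrachloride: +4, carbon dioxide: +4, methanol: -2, methane: -4.
Net change = -4 − (+4) = -8.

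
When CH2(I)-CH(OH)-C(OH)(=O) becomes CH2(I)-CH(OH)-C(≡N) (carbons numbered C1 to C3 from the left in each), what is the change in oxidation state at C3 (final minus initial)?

0

Before: C3 has 1 bond to C, 3 bonds to O → oxidation state +3.
After: C3 has 1 bond to C, 3 bonds to N → oxidation state +3.
Δ = +3 − (+3) = 0, so no net redox change at C3.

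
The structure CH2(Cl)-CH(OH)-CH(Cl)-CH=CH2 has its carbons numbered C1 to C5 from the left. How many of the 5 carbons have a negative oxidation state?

3

Tallying each carbon's bonds:
C1: 1C, 2H, 1Cl → 0 − 2 + 1 = -1
C2: 2C, 1H, 1O → 0 − 1 + 1 = 0
C3: 2C, 1H, 1Cl → 0 − 1 + 1 = 0
C4: 3C, 1H → 0 − 1 = -1
C5: 2C, 2H → 0 − 2 = -2
3 carbons (C1, C4, C5) meet the condition.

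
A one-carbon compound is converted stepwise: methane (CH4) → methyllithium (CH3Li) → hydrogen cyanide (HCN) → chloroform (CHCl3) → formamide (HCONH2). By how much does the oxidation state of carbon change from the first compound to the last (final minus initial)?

+6

Carbon oxidation states along the series — methane: -4, methyllithium: -4, hydrogen cyanide: +2, chloroform: +2, formamide: +2.
Net change = +2 − (-4) = +6.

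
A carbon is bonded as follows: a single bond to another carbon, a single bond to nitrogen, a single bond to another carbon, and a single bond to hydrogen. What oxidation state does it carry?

0

Assign +1 per bond to O/N/halogen, −1 per bond to H or an electropositive element, and 0 per bond to carbon.
The carbon has one bond to C (0), one bond to C (0), one bond to N (+1), one bond to H (-1).
Oxidation state = 0 + 0 + 1 − 1 = 0.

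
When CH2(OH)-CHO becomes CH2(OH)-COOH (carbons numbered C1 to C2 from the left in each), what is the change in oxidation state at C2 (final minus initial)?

+2

Before: C2 has 1 bond to C, 1 bond to H, 2 bonds to O → oxidation state +1.
After: C2 has 1 bond to C, 3 bonds to O → oxidation state +3.
Δ = +3 − (+1) = +2, so this is an oxidation at C2.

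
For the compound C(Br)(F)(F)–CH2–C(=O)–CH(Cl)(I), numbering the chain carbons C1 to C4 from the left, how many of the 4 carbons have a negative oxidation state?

1

Tallying each carbon's bonds:
C1: 1C, 2F, 1Br → 0 + 2 + 1 = +3
C2: 2C, 2H → 0 − 2 = -2
C3: 2C, 2O → 0 + 2 = +2
C4: 1C, 1H, 1Cl, 1I → 0 − 1 + 1 + 1 = +1
1 carbon (C2) meets the condition.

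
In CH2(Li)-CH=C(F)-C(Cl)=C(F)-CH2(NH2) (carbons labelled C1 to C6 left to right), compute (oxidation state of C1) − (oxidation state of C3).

-4

C1: 1C, 2H, 1Li → 0 − 2 − 1 = -3
C3: 3C, 1F → 0 + 1 = +1
Difference: -3 − (+1) = -4.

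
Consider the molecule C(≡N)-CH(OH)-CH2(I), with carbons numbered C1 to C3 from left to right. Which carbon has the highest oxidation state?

C1

Assign +1 per bond to O/N/halogen, −1 per bond to H or an electropositive element, and 0 per bond to carbon. Tallying each carbon:
C1: 1C, 3N → 0 + 3 = +3
C2: 2C, 1H, 1O → 0 − 1 + 1 = 0
C3: 1C, 2H, 1I → 0 − 2 + 1 = -1
The most oxidised carbon is C1 at +3.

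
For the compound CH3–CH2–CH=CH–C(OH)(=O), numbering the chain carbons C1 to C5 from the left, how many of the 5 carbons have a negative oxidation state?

4

Tallying each carbon's bonds:
C1: 1C, 3H → 0 − 3 = -3
C2: 2C, 2H → 0 − 2 = -2
C3: 3C, 1H → 0 − 1 = -1
C4: 3C, 1H → 0 − 1 = -1
C5: 1C, 3O → 0 + 3 = +3
4 carbons (C1, C2, C3, C4) meet the condition.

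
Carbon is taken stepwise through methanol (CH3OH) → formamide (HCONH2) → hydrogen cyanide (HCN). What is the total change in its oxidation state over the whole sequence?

+4

Carbon oxidation states along the series — methanol: -2, formamide: +2, hydrogen cyanide: +2.
Net change = +2 − (-2) = +4.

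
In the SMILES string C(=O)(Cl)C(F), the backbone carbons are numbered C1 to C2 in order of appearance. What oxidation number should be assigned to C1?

Assign +1 per bond to O/N/halogen, −1 per bond to H or an electropositive element, and 0 per bond to carbon.
C1 has one bond to C (0), a double bond to O (2×+1 = +2), one bond to Cl (+1).
Oxidation state = 0 + 2 + 1 = +3.

+3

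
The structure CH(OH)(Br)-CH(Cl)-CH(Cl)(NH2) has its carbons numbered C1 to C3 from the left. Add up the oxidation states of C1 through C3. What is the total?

+2

Tallying each carbon's bonds:
C1: 1C, 1H, 1O, 1Br → 0 − 1 + 1 + 1 = +1
C2: 2C, 1H, 1Cl → 0 − 1 + 1 = 0
C3: 1C, 1H, 1N, 1Cl → 0 − 1 + 1 + 1 = +1
Sum = +1 + 0 + 1 = +2.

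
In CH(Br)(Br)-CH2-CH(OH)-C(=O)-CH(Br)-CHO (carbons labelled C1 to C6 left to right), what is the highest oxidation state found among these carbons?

+2

Each bond to a more electronegative atom (O, N, halogen) counts +1, each bond to a less electronegative atom (H, metal, B, Si) counts −1, and each C–C bond counts 0. Tallying each carbon:
C1: 1C, 1H, 2Br → 0 − 1 + 2 = +1
C2: 2C, 2H → 0 − 2 = -2
C3: 2C, 1H, 1O → 0 − 1 + 1 = 0
C4: 2C, 2O → 0 + 2 = +2
C5: 2C, 1H, 1Br → 0 − 1 + 1 = 0
C6: 1C, 1H, 2O → 0 − 1 + 2 = +1
The highest value is +2.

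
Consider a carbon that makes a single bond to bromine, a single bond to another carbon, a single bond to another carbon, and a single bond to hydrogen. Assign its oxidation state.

0

Assign +1 per bond to O/N/halogen, −1 per bond to H or an electropositive element, and 0 per bond to carbon.
The carbon has one bond to C (0), one bond to C (0), one bond to Br (+1), one bond to H (-1).
Oxidation state = 0 + 0 + 1 − 1 = 0.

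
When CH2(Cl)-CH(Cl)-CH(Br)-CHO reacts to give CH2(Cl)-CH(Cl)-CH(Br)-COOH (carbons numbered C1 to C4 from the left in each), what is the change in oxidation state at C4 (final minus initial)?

Before: C4 has 1 bond to C, 1 bond to H, 2 bonds to O → oxidation state +1.
After: C4 has 1 bond to C, 3 bonds to O → oxidation state +3.
Δ = +3 − (+1) = +2, so this is an oxidation at C4.

+2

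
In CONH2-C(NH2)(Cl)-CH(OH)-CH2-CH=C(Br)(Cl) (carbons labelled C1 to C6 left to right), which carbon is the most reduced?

C4

Count +1 for every bond to an atom more electronegative than carbon and −1 for every bond to one less electronegative; C–C bonds are 0. Tallying each carbon:
C1: 1C, 2O, 1N → 0 + 2 + 1 = +3
C2: 2C, 1N, 1Cl → 0 + 1 + 1 = +2
C3: 2C, 1H, 1O → 0 − 1 + 1 = 0
C4: 2C, 2H → 0 − 2 = -2
C5: 3C, 1H → 0 − 1 = -1
C6: 2C, 1Cl, 1Br → 0 + 1 + 1 = +2
The most reduced carbon is C4 at -2.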